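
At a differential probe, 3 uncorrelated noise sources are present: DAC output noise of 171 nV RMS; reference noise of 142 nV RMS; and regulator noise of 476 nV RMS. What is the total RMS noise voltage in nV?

Uncorrelated sources add in power (mean-square): V_tot = √(ΣV_i²)
V_tot = √[(1.71×10⁻⁷)² + (1.42×10⁻⁷)² + (4.76×10⁻⁷)²] = 5.25×10⁻⁷ V = 525 nV

525 nV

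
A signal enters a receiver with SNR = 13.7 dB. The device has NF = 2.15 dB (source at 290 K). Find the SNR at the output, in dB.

By definition F = SNR_in/SNR_out, so in dB: SNR_out = SNR_in − NF
SNR_out = 13.7 − 2.15 = 11.55 dB

11.55 dB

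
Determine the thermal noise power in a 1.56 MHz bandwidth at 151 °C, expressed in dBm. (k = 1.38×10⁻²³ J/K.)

−110.4 dBm

T = 151 °C + 273.15 = 424.15 K
P_n = kTB = 1.38×10⁻²³ × 424.15 × 1.56×10⁶ = 9.13×10⁻¹⁵ W
In dBm: 10 log₁₀(9.13×10⁻¹⁵ / 10⁻³) = −110.4 dBm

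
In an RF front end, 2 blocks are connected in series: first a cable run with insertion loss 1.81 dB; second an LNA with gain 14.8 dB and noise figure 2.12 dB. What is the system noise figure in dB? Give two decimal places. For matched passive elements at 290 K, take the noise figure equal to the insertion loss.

Convert to linear (a loss of L dB is a gain of −L dB): F_i = 10^(NF_i/10), G_i = 10^(G_i,dB/10)
  Stage 1: F_1 = 10^(1.81/10) = 1.517, G_1 = 10^(−1.81/10) = 0.6592
  Stage 2: F_2 = 10^(2.12/10) = 1.629, G_2 = 10^(14.8/10) = 30.20
Friis cascade:
  F = 1.517 + (1.629 − 1)/0.6592 = 2.472
NF = 10 log₁₀(2.472) = 3.93 dB

3.93 dB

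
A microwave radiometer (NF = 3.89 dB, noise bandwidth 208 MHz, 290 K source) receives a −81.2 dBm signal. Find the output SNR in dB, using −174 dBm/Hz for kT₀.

Noise floor: N = −174 + 10 log₁₀(B) + NF
10 log₁₀(2.08×10⁸) = 83.18 dB
N = −174 + 83.18 + 3.89 = −86.93 dBm
SNR = P_sig − N = −81.2 − (−86.93) = 5.73 dB → 5.7 dB

5.7 dB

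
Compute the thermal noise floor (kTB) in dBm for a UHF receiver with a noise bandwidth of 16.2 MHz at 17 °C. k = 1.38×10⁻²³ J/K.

−101.9 dBm

T = 17 °C + 273.15 = 290.15 K
P_n = kTB = 1.38×10⁻²³ × 290.15 × 1.62×10⁷ = 6.49×10⁻¹⁴ W
In dBm: 10 log₁₀(6.49×10⁻¹⁴ / 10⁻³) = −101.9 dBm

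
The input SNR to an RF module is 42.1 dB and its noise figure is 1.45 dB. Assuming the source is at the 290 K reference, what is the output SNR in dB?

By definition F = SNR_in/SNR_out, so in dB: SNR_out = SNR_in − NF
SNR_out = 42.1 − 1.45 = 40.65 dB

40.65 dB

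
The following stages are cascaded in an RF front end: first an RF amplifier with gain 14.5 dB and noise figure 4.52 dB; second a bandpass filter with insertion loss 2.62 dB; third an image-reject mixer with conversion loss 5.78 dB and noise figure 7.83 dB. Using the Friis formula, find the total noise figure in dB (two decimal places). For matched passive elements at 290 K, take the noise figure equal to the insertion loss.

Convert to linear (a loss of L dB is a gain of −L dB): F_i = 10^(NF_i/10), G_i = 10^(G_i,dB/10)
  Stage 1: F_1 = 10^(4.52/10) = 2.831, G_1 = 10^(14.5/10) = 28.18
  Stage 2: F_2 = 10^(2.62/10) = 1.828, G_2 = 10^(−2.62/10) = 0.5470
  Stage 3: F_3 = 10^(7.83/10) = 6.067, G_3 = 10^(−5.78/10) = 0.2642
Friis cascade:
  F = 2.831 + (1.828 − 1)/28.18 + (6.067 − 1)/15.42 = 3.189
NF = 10 log₁₀(3.189) = 5.04 dB

5.04 dB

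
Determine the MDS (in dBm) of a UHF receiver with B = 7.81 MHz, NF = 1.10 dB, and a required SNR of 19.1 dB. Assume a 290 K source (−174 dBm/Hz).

Sensitivity = −174 + 10 log₁₀(B) + NF + SNR_min
= −174 + 68.93 + 1.10 + 19.1
= −84.87 dBm → −84.9 dBm

−84.9 dBm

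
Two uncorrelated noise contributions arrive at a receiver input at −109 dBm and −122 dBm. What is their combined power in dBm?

−108.8 dBm

Convert to linear, add, convert back:
P₁ = 1.26×10⁻¹⁴ W, P₂ = 6.31×10⁻¹⁶ W
P_tot = 1.32×10⁻¹⁴ W → 10 log₁₀(P_tot / 10⁻³) = −108.8 dBm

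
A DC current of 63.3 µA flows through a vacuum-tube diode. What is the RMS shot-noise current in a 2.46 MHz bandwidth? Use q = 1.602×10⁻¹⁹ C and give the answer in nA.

I_n = √(2qI·B)
2qI·B = 2 × 1.602×10⁻¹⁹ × 6.33×10⁻⁵ × 2.46×10⁶ = 4.99×10⁻¹⁷ A²
I_n = √(4.99×10⁻¹⁷) = 7.06×10⁻⁹ A = 7.06 nA

7.06 nA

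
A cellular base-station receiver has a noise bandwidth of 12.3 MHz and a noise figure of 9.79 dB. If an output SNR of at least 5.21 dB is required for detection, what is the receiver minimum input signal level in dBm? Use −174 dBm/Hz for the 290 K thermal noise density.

Sensitivity = −174 + 10 log₁₀(B) + NF + SNR_min
= −174 + 70.9 + 9.79 + 5.21
= −88.10 dBm → −88.1 dBm

−88.1 dBm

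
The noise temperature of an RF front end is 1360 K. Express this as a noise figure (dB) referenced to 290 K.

F = 1 + T_e/T₀ = 1 + 1360/290 = 5.68966
NF = 10 log₁₀(5.68966) = 7.55 dB

7.55 dB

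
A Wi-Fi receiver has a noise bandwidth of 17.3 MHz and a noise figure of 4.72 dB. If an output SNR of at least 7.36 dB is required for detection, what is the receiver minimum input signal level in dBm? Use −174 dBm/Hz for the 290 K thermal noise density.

−89.5 dBm

Sensitivity = −174 + 10 log₁₀(B) + NF + SNR_min
= −174 + 72.38 + 4.72 + 7.36
= −89.54 dBm → −89.5 dBm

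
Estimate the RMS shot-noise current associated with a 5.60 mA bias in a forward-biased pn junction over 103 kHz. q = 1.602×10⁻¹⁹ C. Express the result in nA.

I_n = √(2qI·B)
2qI·B = 2 × 1.602×10⁻¹⁹ × 5.60×10⁻³ × 1.03×10⁵ = 1.85×10⁻¹⁶ A²
I_n = √(1.85×10⁻¹⁶) = 1.36×10⁻⁸ A = 13.6 nA

13.6 nA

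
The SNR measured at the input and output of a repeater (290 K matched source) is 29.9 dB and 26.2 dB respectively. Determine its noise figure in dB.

NF (dB) = SNR_in(dB) − SNR_out(dB) when the source is at T₀
NF = 29.9 − 26.2 = 3.7 dB

3.7 dB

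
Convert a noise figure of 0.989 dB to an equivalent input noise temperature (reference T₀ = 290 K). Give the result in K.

74.2 K

F = 10^(0.989/10) = 1.25574
T_e = (F − 1)·T₀ = (1.25574 − 1) × 290 = 74.2 K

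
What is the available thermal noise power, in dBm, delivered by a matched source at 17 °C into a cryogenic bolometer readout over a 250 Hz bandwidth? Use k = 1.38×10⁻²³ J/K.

−150.0 dBm

T = 17 °C + 273.15 = 290.15 K
P_n = kTB = 1.38×10⁻²³ × 290.15 × 2.50×10² = 1.00×10⁻¹⁸ W
In dBm: 10 log₁₀(1.00×10⁻¹⁸ / 10⁻³) = −150.0 dBm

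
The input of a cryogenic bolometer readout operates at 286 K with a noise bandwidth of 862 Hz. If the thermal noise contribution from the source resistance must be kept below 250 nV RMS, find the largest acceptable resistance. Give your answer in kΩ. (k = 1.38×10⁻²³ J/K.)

Johnson–Nyquist: V_n = √(4kTRB) ⇒ R = V_n² / (4kTB)
4kTB = 4 × 1.38×10⁻²³ × 286 × 8.62×10² = 1.36×10⁻¹⁷
R = (2.50×10⁻⁷)² / 1.36×10⁻¹⁷ = 4.59×10³ Ω = 4.59 kΩ

4.59 kΩ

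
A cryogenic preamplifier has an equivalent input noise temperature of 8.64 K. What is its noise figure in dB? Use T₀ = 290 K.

F = 1 + T_e/T₀ = 1 + 8.64/290 = 1.02979
NF = 10 log₁₀(1.02979) = 0.127 dB

0.127 dB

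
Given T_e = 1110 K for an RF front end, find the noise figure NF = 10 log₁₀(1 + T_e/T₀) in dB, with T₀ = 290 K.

6.84 dB

F = 1 + T_e/T₀ = 1 + 1110/290 = 4.82759
NF = 10 log₁₀(4.82759) = 6.84 dB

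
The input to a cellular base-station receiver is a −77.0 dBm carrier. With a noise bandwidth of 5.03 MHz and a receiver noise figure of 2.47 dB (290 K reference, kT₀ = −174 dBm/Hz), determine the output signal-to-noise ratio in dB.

Noise floor: N = −174 + 10 log₁₀(B) + NF
10 log₁₀(5.03×10⁶) = 67.02 dB
N = −174 + 67.02 + 2.47 = −104.51 dBm
SNR = P_sig − N = −77.0 − (−104.51) = 27.51 dB → 27.5 dB

27.5 dB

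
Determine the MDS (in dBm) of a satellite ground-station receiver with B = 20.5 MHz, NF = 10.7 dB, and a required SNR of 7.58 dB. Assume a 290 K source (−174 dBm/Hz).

−82.6 dBm

Sensitivity = −174 + 10 log₁₀(B) + NF + SNR_min
= −174 + 73.12 + 10.7 + 7.58
= −82.60 dBm → −82.6 dBm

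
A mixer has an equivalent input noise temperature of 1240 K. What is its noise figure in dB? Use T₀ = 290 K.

7.22 dB

F = 1 + T_e/T₀ = 1 + 1240/290 = 5.27586
NF = 10 log₁₀(5.27586) = 7.22 dB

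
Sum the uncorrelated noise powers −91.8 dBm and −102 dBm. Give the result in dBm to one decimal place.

Convert to linear, add, convert back:
P₁ = 6.61×10⁻¹³ W, P₂ = 6.31×10⁻¹⁴ W
P_tot = 7.24×10⁻¹³ W → 10 log₁₀(P_tot / 10⁻³) = −91.4 dBm

−91.4 dBm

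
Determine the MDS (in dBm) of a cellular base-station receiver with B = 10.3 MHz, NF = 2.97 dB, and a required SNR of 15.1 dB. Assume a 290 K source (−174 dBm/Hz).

Sensitivity = −174 + 10 log₁₀(B) + NF + SNR_min
= −174 + 70.13 + 2.97 + 15.1
= −85.80 dBm → −85.8 dBm

−85.8 dBm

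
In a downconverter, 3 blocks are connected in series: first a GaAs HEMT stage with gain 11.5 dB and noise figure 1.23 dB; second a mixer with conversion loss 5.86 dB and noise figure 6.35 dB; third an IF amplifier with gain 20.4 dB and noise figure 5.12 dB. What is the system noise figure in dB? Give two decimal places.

3.38 dB

Convert to linear (a loss of L dB is a gain of −L dB): F_i = 10^(NF_i/10), G_i = 10^(G_i,dB/10)
  Stage 1: F_1 = 10^(1.23/10) = 1.327, G_1 = 10^(11.5/10) = 14.13
  Stage 2: F_2 = 10^(6.35/10) = 4.315, G_2 = 10^(−5.86/10) = 0.2594
  Stage 3: F_3 = 10^(5.12/10) = 3.251, G_3 = 10^(20.4/10) = 109.6
Friis cascade:
  F = 1.327 + (4.315 − 1)/14.13 + (3.251 − 1)/3.664 = 2.176
NF = 10 log₁₀(2.176) = 3.38 dB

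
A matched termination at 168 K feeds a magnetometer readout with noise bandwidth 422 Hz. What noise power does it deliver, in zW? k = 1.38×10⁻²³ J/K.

978 zW

P_n = kTB = 1.38×10⁻²³ × 168 × 4.22×10² = 9.78×10⁻¹⁹ W = 978 zW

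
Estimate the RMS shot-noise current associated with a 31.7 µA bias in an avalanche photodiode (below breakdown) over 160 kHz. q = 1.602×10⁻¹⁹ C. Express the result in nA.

1.27 nA

I_n = √(2qI·B)
2qI·B = 2 × 1.602×10⁻¹⁹ × 3.17×10⁻⁵ × 1.60×10⁵ = 1.63×10⁻¹⁸ A²
I_n = √(1.63×10⁻¹⁸) = 1.27×10⁻⁹ A = 1.27 nA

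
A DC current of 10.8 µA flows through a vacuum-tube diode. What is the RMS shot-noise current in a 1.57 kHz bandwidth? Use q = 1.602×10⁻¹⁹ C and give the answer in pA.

I_n = √(2qI·B)
2qI·B = 2 × 1.602×10⁻¹⁹ × 1.08×10⁻⁵ × 1.57×10³ = 5.43×10⁻²¹ A²
I_n = √(5.43×10⁻²¹) = 7.37×10⁻¹¹ A = 73.7 pA

73.7 pA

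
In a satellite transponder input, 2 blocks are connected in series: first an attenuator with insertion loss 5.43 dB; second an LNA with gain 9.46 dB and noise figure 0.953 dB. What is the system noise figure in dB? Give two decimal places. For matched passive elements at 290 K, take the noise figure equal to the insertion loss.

6.38 dB

Convert to linear (a loss of L dB is a gain of −L dB): F_i = 10^(NF_i/10), G_i = 10^(G_i,dB/10)
  Stage 1: F_1 = 10^(5.43/10) = 3.491, G_1 = 10^(−5.43/10) = 0.2864
  Stage 2: F_2 = 10^(0.953/10) = 1.245, G_2 = 10^(9.46/10) = 8.831
Friis cascade:
  F = 3.491 + (1.245 − 1)/0.2864 = 4.348
NF = 10 log₁₀(4.348) = 6.38 dB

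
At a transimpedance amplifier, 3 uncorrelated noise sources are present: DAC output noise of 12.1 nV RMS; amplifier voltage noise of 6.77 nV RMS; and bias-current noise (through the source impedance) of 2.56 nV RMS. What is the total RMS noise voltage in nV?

14.1 nV

Uncorrelated sources add in power (mean-square): V_tot = √(ΣV_i²)
V_tot = √[(1.21×10⁻⁸)² + (6.77×10⁻⁹)² + (2.56×10⁻⁹)²] = 1.41×10⁻⁸ V = 14.1 nV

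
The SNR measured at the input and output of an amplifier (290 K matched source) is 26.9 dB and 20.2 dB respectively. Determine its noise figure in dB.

6.7 dB

NF (dB) = SNR_in(dB) − SNR_out(dB) when the source is at T₀
NF = 26.9 − 20.2 = 6.7 dB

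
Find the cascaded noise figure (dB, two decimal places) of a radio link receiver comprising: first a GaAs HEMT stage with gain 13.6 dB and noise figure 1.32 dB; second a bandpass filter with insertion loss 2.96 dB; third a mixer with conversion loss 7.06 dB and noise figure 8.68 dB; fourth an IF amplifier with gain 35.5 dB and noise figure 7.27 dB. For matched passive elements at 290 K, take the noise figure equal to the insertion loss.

5.85 dB

Convert to linear (a loss of L dB is a gain of −L dB): F_i = 10^(NF_i/10), G_i = 10^(G_i,dB/10)
  Stage 1: F_1 = 10^(1.32/10) = 1.355, G_1 = 10^(13.6/10) = 22.91
  Stage 2: F_2 = 10^(2.96/10) = 1.977, G_2 = 10^(−2.96/10) = 0.5058
  Stage 3: F_3 = 10^(8.68/10) = 7.379, G_3 = 10^(−7.06/10) = 0.1968
  Stage 4: F_4 = 10^(7.27/10) = 5.333, G_4 = 10^(35.5/10) = 3548
Friis cascade:
  F = 1.355 + (1.977 − 1)/22.91 + (7.379 − 1)/11.59 + (5.333 − 1)/2.280 = 3.849
NF = 10 log₁₀(3.849) = 5.85 dB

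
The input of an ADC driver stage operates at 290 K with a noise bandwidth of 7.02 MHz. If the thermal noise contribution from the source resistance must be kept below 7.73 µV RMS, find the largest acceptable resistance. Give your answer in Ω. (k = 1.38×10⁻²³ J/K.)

Johnson–Nyquist: V_n = √(4kTRB) ⇒ R = V_n² / (4kTB)
4kTB = 4 × 1.38×10⁻²³ × 290 × 7.02×10⁶ = 1.12×10⁻¹³
R = (7.73×10⁻⁶)² / 1.12×10⁻¹³ = 5.32×10² Ω = 532 Ω

532 Ω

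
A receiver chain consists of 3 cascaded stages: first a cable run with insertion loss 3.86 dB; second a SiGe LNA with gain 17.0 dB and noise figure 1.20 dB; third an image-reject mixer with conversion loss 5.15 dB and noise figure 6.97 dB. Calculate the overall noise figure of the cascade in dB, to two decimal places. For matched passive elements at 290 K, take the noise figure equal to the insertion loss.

Convert to linear (a loss of L dB is a gain of −L dB): F_i = 10^(NF_i/10), G_i = 10^(G_i,dB/10)
  Stage 1: F_1 = 10^(3.86/10) = 2.432, G_1 = 10^(−3.86/10) = 0.4111
  Stage 2: F_2 = 10^(1.20/10) = 1.318, G_2 = 10^(17.0/10) = 50.12
  Stage 3: F_3 = 10^(6.97/10) = 4.977, G_3 = 10^(−5.15/10) = 0.3055
Friis cascade:
  F = 2.432 + (1.318 − 1)/0.4111 + (4.977 − 1)/20.61 = 3.399
NF = 10 log₁₀(3.399) = 5.31 dB

5.31 dB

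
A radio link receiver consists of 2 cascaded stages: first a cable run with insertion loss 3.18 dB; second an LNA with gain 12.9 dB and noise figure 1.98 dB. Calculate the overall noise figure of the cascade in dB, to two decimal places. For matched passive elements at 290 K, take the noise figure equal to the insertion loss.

Convert to linear (a loss of L dB is a gain of −L dB): F_i = 10^(NF_i/10), G_i = 10^(G_i,dB/10)
  Stage 1: F_1 = 10^(3.18/10) = 2.080, G_1 = 10^(−3.18/10) = 0.4808
  Stage 2: F_2 = 10^(1.98/10) = 1.578, G_2 = 10^(12.9/10) = 19.50
Friis cascade:
  F = 2.080 + (1.578 − 1)/0.4808 = 3.281
NF = 10 log₁₀(3.281) = 5.16 dB

5.16 dB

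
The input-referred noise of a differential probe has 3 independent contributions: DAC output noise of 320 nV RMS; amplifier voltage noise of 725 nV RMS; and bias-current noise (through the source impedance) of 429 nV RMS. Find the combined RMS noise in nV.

901 nV

Uncorrelated sources add in power (mean-square): V_tot = √(ΣV_i²)
V_tot = √[(3.20×10⁻⁷)² + (7.25×10⁻⁷)² + (4.29×10⁻⁷)²] = 9.01×10⁻⁷ V = 901 nV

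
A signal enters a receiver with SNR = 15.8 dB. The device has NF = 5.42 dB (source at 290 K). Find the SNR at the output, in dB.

10.38 dB

By definition F = SNR_in/SNR_out, so in dB: SNR_out = SNR_in − NF
SNR_out = 15.8 − 5.42 = 10.38 dB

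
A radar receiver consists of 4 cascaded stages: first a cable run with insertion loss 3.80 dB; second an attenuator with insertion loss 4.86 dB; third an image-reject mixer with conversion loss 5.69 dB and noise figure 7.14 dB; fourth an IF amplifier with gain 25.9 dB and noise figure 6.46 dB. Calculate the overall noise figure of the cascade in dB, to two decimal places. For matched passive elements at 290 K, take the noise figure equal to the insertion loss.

Convert to linear (a loss of L dB is a gain of −L dB): F_i = 10^(NF_i/10), G_i = 10^(G_i,dB/10)
  Stage 1: F_1 = 10^(3.80/10) = 2.399, G_1 = 10^(−3.80/10) = 0.4169
  Stage 2: F_2 = 10^(4.86/10) = 3.062, G_2 = 10^(−4.86/10) = 0.3266
  Stage 3: F_3 = 10^(7.14/10) = 5.176, G_3 = 10^(−5.69/10) = 0.2698
  Stage 4: F_4 = 10^(6.46/10) = 4.426, G_4 = 10^(25.9/10) = 389.0
Friis cascade:
  F = 2.399 + (3.062 − 1)/0.4169 + (5.176 − 1)/0.1361 + (4.426 − 1)/0.03673 = 131.3
NF = 10 log₁₀(131.3) = 21.18 dB

21.18 dB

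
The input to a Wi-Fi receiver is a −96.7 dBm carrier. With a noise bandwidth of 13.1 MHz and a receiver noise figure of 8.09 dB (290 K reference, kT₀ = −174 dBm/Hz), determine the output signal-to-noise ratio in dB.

−2.0 dB

Noise floor: N = −174 + 10 log₁₀(B) + NF
10 log₁₀(1.31×10⁷) = 71.17 dB
N = −174 + 71.17 + 8.09 = −94.74 dBm
SNR = P_sig − N = −96.7 − (−94.74) = −1.96 dB → −2.0 dB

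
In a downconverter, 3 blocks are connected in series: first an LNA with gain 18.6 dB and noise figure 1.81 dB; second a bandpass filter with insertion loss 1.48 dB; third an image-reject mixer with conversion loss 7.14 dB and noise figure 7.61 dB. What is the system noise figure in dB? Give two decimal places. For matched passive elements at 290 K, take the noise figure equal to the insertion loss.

Convert to linear (a loss of L dB is a gain of −L dB): F_i = 10^(NF_i/10), G_i = 10^(G_i,dB/10)
  Stage 1: F_1 = 10^(1.81/10) = 1.517, G_1 = 10^(18.6/10) = 72.44
  Stage 2: F_2 = 10^(1.48/10) = 1.406, G_2 = 10^(−1.48/10) = 0.7112
  Stage 3: F_3 = 10^(7.61/10) = 5.768, G_3 = 10^(−7.14/10) = 0.1932
Friis cascade:
  F = 1.517 + (1.406 − 1)/72.44 + (5.768 − 1)/51.52 = 1.615
NF = 10 log₁₀(1.615) = 2.08 dB

2.08 dB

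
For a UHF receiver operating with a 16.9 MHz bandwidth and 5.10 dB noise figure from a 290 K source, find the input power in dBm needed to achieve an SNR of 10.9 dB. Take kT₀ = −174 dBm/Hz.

Sensitivity = −174 + 10 log₁₀(B) + NF + SNR_min
= −174 + 72.28 + 5.10 + 10.9
= −85.72 dBm → −85.7 dBm

−85.7 dBm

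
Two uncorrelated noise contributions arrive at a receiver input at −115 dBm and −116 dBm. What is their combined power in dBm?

−112.5 dBm

Convert to linear, add, convert back:
P₁ = 3.16×10⁻¹⁵ W, P₂ = 2.51×10⁻¹⁵ W
P_tot = 5.67×10⁻¹⁵ W → 10 log₁₀(P_tot / 10⁻³) = −112.5 dBm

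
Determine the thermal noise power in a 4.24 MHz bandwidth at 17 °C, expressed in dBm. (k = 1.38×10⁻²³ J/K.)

T = 17 °C + 273.15 = 290.15 K
P_n = kTB = 1.38×10⁻²³ × 290.15 × 4.24×10⁶ = 1.70×10⁻¹⁴ W
In dBm: 10 log₁₀(1.70×10⁻¹⁴ / 10⁻³) = −107.7 dBm

−107.7 dBm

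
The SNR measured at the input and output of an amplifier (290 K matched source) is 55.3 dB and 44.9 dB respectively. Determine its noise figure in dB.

10.4 dB

NF (dB) = SNR_in(dB) − SNR_out(dB) when the source is at T₀
NF = 55.3 − 44.9 = 10.4 dB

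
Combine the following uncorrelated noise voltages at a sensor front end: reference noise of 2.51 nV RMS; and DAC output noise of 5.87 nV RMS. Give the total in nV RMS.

Uncorrelated sources add in power (mean-square): V_tot = √(ΣV_i²)
V_tot = √[(2.51×10⁻⁹)² + (5.87×10⁻⁹)²] = 6.38×10⁻⁹ V = 6.38 nV

6.38 nV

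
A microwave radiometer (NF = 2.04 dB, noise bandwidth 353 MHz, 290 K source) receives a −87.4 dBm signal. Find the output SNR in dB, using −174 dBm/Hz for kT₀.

Noise floor: N = −174 + 10 log₁₀(B) + NF
10 log₁₀(3.53×10⁸) = 85.48 dB
N = −174 + 85.48 + 2.04 = −86.48 dBm
SNR = P_sig − N = −87.4 − (−86.48) = −0.92 dB → −0.9 dB

−0.9 dB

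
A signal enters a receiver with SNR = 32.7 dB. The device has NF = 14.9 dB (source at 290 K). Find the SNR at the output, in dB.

17.8 dB

By definition F = SNR_in/SNR_out, so in dB: SNR_out = SNR_in − NF
SNR_out = 32.7 − 14.9 = 17.8 dB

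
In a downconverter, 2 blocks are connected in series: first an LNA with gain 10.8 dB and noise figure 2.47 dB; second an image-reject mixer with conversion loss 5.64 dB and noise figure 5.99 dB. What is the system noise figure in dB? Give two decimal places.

3.04 dB

Convert to linear (a loss of L dB is a gain of −L dB): F_i = 10^(NF_i/10), G_i = 10^(G_i,dB/10)
  Stage 1: F_1 = 10^(2.47/10) = 1.766, G_1 = 10^(10.8/10) = 12.02
  Stage 2: F_2 = 10^(5.99/10) = 3.972, G_2 = 10^(−5.64/10) = 0.2729
Friis cascade:
  F = 1.766 + (3.972 − 1)/12.02 = 2.013
NF = 10 log₁₀(2.013) = 3.04 dB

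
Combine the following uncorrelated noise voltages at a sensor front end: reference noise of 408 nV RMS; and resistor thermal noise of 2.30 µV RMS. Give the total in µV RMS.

Uncorrelated sources add in power (mean-square): V_tot = √(ΣV_i²)
V_tot = √[(4.08×10⁻⁷)² + (2.30×10⁻⁶)²] = 2.34×10⁻⁶ V = 2.34 µV

2.34 µV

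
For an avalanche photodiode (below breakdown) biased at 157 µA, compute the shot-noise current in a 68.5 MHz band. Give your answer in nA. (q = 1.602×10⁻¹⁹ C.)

I_n = √(2qI·B)
2qI·B = 2 × 1.602×10⁻¹⁹ × 1.57×10⁻⁴ × 6.85×10⁷ = 3.45×10⁻¹⁵ A²
I_n = √(3.45×10⁻¹⁵) = 5.87×10⁻⁸ A = 58.7 nA

58.7 nA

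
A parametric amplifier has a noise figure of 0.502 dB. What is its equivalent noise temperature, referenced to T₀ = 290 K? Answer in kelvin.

35.5 K

F = 10^(0.502/10) = 1.12254
T_e = (F − 1)·T₀ = (1.12254 − 1) × 290 = 35.5 K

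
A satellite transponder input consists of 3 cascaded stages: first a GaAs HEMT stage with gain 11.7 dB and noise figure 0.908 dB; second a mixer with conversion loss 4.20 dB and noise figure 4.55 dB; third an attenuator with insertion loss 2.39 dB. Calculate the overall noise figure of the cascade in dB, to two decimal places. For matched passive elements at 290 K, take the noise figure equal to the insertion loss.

Convert to linear (a loss of L dB is a gain of −L dB): F_i = 10^(NF_i/10), G_i = 10^(G_i,dB/10)
  Stage 1: F_1 = 10^(0.908/10) = 1.233, G_1 = 10^(11.7/10) = 14.79
  Stage 2: F_2 = 10^(4.55/10) = 2.851, G_2 = 10^(−4.20/10) = 0.3802
  Stage 3: F_3 = 10^(2.39/10) = 1.734, G_3 = 10^(−2.39/10) = 0.5768
Friis cascade:
  F = 1.233 + (2.851 − 1)/14.79 + (1.734 − 1)/5.623 = 1.488
NF = 10 log₁₀(1.488) = 1.73 dB

1.73 dB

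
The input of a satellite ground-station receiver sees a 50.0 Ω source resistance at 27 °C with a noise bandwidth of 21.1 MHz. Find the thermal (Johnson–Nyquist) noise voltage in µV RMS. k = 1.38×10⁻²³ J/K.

4.18 µV

T = 27 °C + 273.15 = 300.15 K
V_n = √(4kTRB)
4kTRB = 4 × 1.38×10⁻²³ × 300.15 × 5.00×10¹ × 2.11×10⁷ = 1.75×10⁻¹¹ V²
V_n = √(1.75×10⁻¹¹) = 4.18×10⁻⁶ V = 4.18 µV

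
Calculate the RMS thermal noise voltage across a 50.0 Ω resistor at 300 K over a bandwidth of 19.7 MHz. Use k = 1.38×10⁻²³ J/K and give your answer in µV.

4.04 µV

V_n = √(4kTRB)
4kTRB = 4 × 1.38×10⁻²³ × 300 × 5.00×10¹ × 1.97×10⁷ = 1.63×10⁻¹¹ V²
V_n = √(1.63×10⁻¹¹) = 4.04×10⁻⁶ V = 4.04 µV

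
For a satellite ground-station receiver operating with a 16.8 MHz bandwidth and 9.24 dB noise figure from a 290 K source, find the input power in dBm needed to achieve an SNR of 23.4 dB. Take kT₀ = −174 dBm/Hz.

Sensitivity = −174 + 10 log₁₀(B) + NF + SNR_min
= −174 + 72.25 + 9.24 + 23.4
= −69.11 dBm → −69.1 dBm

−69.1 dBm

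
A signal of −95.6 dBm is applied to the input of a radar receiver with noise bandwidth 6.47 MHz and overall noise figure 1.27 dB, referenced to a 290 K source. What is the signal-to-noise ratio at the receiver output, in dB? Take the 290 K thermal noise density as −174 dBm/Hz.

Noise floor: N = −174 + 10 log₁₀(B) + NF
10 log₁₀(6.47×10⁶) = 68.11 dB
N = −174 + 68.11 + 1.27 = −104.62 dBm
SNR = P_sig − N = −95.6 − (−104.62) = 9.02 dB → 9.0 dB

9.0 dB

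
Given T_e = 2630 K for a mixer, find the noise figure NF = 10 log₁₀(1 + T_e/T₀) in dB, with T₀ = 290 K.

F = 1 + T_e/T₀ = 1 + 2630/290 = 10.069
NF = 10 log₁₀(10.069) = 10.03 dB

10.03 dB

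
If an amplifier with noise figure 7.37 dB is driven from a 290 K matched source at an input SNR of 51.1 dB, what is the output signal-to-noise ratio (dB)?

43.73 dB

By definition F = SNR_in/SNR_out, so in dB: SNR_out = SNR_in − NF
SNR_out = 51.1 − 7.37 = 43.73 dB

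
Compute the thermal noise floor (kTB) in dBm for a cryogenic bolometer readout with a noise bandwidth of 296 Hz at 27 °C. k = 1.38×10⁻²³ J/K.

T = 27 °C + 273.15 = 300.15 K
P_n = kTB = 1.38×10⁻²³ × 300.15 × 2.96×10² = 1.23×10⁻¹⁸ W
In dBm: 10 log₁₀(1.23×10⁻¹⁸ / 10⁻³) = −149.1 dBm

−149.1 dBm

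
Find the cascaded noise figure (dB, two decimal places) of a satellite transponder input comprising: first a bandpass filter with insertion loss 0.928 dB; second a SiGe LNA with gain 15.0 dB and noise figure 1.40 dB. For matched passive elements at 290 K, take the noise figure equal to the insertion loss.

Convert to linear (a loss of L dB is a gain of −L dB): F_i = 10^(NF_i/10), G_i = 10^(G_i,dB/10)
  Stage 1: F_1 = 10^(0.928/10) = 1.238, G_1 = 10^(−0.928/10) = 0.8076
  Stage 2: F_2 = 10^(1.40/10) = 1.380, G_2 = 10^(15.0/10) = 31.62
Friis cascade:
  F = 1.238 + (1.380 − 1)/0.8076 = 1.709
NF = 10 log₁₀(1.709) = 2.33 dB

2.33 dB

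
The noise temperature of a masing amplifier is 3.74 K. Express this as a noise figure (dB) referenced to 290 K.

F = 1 + T_e/T₀ = 1 + 3.74/290 = 1.0129
NF = 10 log₁₀(1.0129) = 0.056 dB

0.056 dB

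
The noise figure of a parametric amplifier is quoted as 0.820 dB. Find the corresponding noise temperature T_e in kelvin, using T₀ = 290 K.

F = 10^(0.820/10) = 1.20781
T_e = (F − 1)·T₀ = (1.20781 − 1) × 290 = 60.3 K

60.3 K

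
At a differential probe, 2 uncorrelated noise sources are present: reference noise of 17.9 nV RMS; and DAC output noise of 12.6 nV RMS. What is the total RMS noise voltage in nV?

21.9 nV

Uncorrelated sources add in power (mean-square): V_tot = √(ΣV_i²)
V_tot = √[(1.79×10⁻⁸)² + (1.26×10⁻⁸)²] = 2.19×10⁻⁸ V = 21.9 nV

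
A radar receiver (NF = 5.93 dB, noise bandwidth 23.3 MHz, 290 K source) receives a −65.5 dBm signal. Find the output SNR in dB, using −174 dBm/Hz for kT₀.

Noise floor: N = −174 + 10 log₁₀(B) + NF
10 log₁₀(2.33×10⁷) = 73.67 dB
N = −174 + 73.67 + 5.93 = −94.40 dBm
SNR = P_sig − N = −65.5 − (−94.40) = 28.90 dB → 28.9 dB

28.9 dB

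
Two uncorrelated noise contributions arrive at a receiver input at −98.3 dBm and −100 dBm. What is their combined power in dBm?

−96.1 dBm

Convert to linear, add, convert back:
P₁ = 1.48×10⁻¹³ W, P₂ = 1.00×10⁻¹³ W
P_tot = 2.48×10⁻¹³ W → 10 log₁₀(P_tot / 10⁻³) = −96.1 dBm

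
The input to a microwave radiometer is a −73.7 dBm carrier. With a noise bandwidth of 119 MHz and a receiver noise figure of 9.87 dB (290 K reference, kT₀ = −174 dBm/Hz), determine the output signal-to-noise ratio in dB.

Noise floor: N = −174 + 10 log₁₀(B) + NF
10 log₁₀(1.19×10⁸) = 80.76 dB
N = −174 + 80.76 + 9.87 = −83.37 dBm
SNR = P_sig − N = −73.7 − (−83.37) = 9.67 dB → 9.7 dB

9.7 dB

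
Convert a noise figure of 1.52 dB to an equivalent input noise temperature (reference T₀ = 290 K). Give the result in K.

122 K

F = 10^(1.52/10) = 1.41906
T_e = (F − 1)·T₀ = (1.41906 − 1) × 290 = 122 K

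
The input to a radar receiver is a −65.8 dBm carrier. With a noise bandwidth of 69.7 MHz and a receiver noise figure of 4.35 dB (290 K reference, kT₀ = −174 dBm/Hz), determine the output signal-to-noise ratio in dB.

Noise floor: N = −174 + 10 log₁₀(B) + NF
10 log₁₀(6.97×10⁷) = 78.43 dB
N = −174 + 78.43 + 4.35 = −91.22 dBm
SNR = P_sig − N = −65.8 − (−91.22) = 25.42 dB → 25.4 dB

25.4 dB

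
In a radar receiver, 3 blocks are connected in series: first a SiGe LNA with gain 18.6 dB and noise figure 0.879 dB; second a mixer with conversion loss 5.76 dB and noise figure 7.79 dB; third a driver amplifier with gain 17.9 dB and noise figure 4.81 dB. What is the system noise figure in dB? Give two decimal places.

1.46 dB

Convert to linear (a loss of L dB is a gain of −L dB): F_i = 10^(NF_i/10), G_i = 10^(G_i,dB/10)
  Stage 1: F_1 = 10^(0.879/10) = 1.224, G_1 = 10^(18.6/10) = 72.44
  Stage 2: F_2 = 10^(7.79/10) = 6.012, G_2 = 10^(−5.76/10) = 0.2655
  Stage 3: F_3 = 10^(4.81/10) = 3.027, G_3 = 10^(17.9/10) = 61.66
Friis cascade:
  F = 1.224 + (6.012 − 1)/72.44 + (3.027 − 1)/19.23 = 1.399
NF = 10 log₁₀(1.399) = 1.46 dB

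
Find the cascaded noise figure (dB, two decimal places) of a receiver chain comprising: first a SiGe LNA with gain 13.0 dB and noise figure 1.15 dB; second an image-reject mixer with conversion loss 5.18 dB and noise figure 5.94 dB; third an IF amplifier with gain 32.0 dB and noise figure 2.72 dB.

Convert to linear (a loss of L dB is a gain of −L dB): F_i = 10^(NF_i/10), G_i = 10^(G_i,dB/10)
  Stage 1: F_1 = 10^(1.15/10) = 1.303, G_1 = 10^(13.0/10) = 19.95
  Stage 2: F_2 = 10^(5.94/10) = 3.926, G_2 = 10^(−5.18/10) = 0.3034
  Stage 3: F_3 = 10^(2.72/10) = 1.871, G_3 = 10^(32.0/10) = 1585
Friis cascade:
  F = 1.303 + (3.926 − 1)/19.95 + (1.871 − 1)/6.053 = 1.594
NF = 10 log₁₀(1.594) = 2.02 dB

2.02 dB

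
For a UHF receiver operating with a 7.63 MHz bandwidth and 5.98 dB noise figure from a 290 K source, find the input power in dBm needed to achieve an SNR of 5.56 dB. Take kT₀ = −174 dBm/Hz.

−93.6 dBm

Sensitivity = −174 + 10 log₁₀(B) + NF + SNR_min
= −174 + 68.83 + 5.98 + 5.56
= −93.63 dBm → −93.6 dBm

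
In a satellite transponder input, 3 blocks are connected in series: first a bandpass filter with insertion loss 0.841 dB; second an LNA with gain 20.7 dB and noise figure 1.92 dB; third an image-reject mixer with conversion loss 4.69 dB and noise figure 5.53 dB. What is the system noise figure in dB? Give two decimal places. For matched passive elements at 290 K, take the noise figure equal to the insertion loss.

Convert to linear (a loss of L dB is a gain of −L dB): F_i = 10^(NF_i/10), G_i = 10^(G_i,dB/10)
  Stage 1: F_1 = 10^(0.841/10) = 1.214, G_1 = 10^(−0.841/10) = 0.8239
  Stage 2: F_2 = 10^(1.92/10) = 1.556, G_2 = 10^(20.7/10) = 117.5
  Stage 3: F_3 = 10^(5.53/10) = 3.573, G_3 = 10^(−4.69/10) = 0.3396
Friis cascade:
  F = 1.214 + (1.556 − 1)/0.8239 + (3.573 − 1)/96.81 = 1.915
NF = 10 log₁₀(1.915) = 2.82 dB

2.82 dB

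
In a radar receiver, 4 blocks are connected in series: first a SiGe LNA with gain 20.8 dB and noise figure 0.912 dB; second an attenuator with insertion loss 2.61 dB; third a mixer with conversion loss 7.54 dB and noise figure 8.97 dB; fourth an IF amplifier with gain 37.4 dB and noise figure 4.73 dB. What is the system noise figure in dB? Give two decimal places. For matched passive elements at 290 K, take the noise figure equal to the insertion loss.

1.80 dB

Convert to linear (a loss of L dB is a gain of −L dB): F_i = 10^(NF_i/10), G_i = 10^(G_i,dB/10)
  Stage 1: F_1 = 10^(0.912/10) = 1.234, G_1 = 10^(20.8/10) = 120.2
  Stage 2: F_2 = 10^(2.61/10) = 1.824, G_2 = 10^(−2.61/10) = 0.5483
  Stage 3: F_3 = 10^(8.97/10) = 7.889, G_3 = 10^(−7.54/10) = 0.1762
  Stage 4: F_4 = 10^(4.73/10) = 2.972, G_4 = 10^(37.4/10) = 5495
Friis cascade:
  F = 1.234 + (1.824 − 1)/120.2 + (7.889 − 1)/65.92 + (2.972 − 1)/11.61 = 1.515
NF = 10 log₁₀(1.515) = 1.80 dB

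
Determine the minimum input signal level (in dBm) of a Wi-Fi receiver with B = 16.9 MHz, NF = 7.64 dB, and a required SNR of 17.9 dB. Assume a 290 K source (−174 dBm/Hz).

Sensitivity = −174 + 10 log₁₀(B) + NF + SNR_min
= −174 + 72.28 + 7.64 + 17.9
= −76.18 dBm → −76.2 dBm

−76.2 dBm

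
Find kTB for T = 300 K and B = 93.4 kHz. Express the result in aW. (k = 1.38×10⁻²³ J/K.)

387 aW

P_n = kTB = 1.38×10⁻²³ × 300 × 9.34×10⁴ = 3.87×10⁻¹⁶ W = 387 aW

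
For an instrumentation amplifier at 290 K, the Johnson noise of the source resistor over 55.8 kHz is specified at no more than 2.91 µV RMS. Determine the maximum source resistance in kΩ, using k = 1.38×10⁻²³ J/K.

Johnson–Nyquist: V_n = √(4kTRB) ⇒ R = V_n² / (4kTB)
4kTB = 4 × 1.38×10⁻²³ × 290 × 5.58×10⁴ = 8.93×10⁻¹⁶
R = (2.91×10⁻⁶)² / 8.93×10⁻¹⁶ = 9.48×10³ Ω = 9.48 kΩ

9.48 kΩ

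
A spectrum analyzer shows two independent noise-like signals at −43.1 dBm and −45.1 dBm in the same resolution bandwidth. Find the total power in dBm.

Convert to linear, add, convert back:
P₁ = 4.90×10⁻⁸ W, P₂ = 3.09×10⁻⁸ W
P_tot = 7.99×10⁻⁸ W → 10 log₁₀(P_tot / 10⁻³) = −41.0 dBm

−41.0 dBm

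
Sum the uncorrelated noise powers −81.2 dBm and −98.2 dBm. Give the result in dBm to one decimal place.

−81.1 dBm

Convert to linear, add, convert back:
P₁ = 7.59×10⁻¹² W, P₂ = 1.51×10⁻¹³ W
P_tot = 7.74×10⁻¹² W → 10 log₁₀(P_tot / 10⁻³) = −81.1 dBm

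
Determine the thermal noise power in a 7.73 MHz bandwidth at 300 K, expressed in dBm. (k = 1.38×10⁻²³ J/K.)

P_n = kTB = 1.38×10⁻²³ × 300 × 7.73×10⁶ = 3.20×10⁻¹⁴ W
In dBm: 10 log₁₀(3.20×10⁻¹⁴ / 10⁻³) = −104.9 dBm

−104.9 dBm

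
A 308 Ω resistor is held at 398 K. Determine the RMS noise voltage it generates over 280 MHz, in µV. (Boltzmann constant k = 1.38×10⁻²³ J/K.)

43.5 µV

V_n = √(4kTRB)
4kTRB = 4 × 1.38×10⁻²³ × 398 × 3.08×10² × 2.80×10⁸ = 1.89×10⁻⁹ V²
V_n = √(1.89×10⁻⁹) = 4.35×10⁻⁵ V = 43.5 µV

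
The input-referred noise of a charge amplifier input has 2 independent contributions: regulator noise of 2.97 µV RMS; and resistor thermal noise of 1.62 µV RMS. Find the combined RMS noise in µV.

Uncorrelated sources add in power (mean-square): V_tot = √(ΣV_i²)
V_tot = √[(2.97×10⁻⁶)² + (1.62×10⁻⁶)²] = 3.38×10⁻⁶ V = 3.38 µV

3.38 µV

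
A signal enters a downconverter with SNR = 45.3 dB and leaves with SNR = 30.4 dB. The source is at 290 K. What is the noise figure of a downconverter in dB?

NF (dB) = SNR_in(dB) − SNR_out(dB) when the source is at T₀
NF = 45.3 − 30.4 = 14.9 dB

14.9 dB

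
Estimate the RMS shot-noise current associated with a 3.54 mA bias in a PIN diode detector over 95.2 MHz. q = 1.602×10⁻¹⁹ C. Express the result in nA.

329 nA

I_n = √(2qI·B)
2qI·B = 2 × 1.602×10⁻¹⁹ × 3.54×10⁻³ × 9.52×10⁷ = 1.08×10⁻¹³ A²
I_n = √(1.08×10⁻¹³) = 3.29×10⁻⁷ A = 329 nA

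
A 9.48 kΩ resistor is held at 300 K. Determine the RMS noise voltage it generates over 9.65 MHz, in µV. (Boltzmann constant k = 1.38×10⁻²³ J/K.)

38.9 µV

V_n = √(4kTRB)
4kTRB = 4 × 1.38×10⁻²³ × 300 × 9.48×10³ × 9.65×10⁶ = 1.51×10⁻⁹ V²
V_n = √(1.51×10⁻⁹) = 3.89×10⁻⁵ V = 38.9 µV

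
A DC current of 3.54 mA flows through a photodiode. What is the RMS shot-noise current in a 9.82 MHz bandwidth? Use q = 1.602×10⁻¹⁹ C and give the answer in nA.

106 nA

I_n = √(2qI·B)
2qI·B = 2 × 1.602×10⁻¹⁹ × 3.54×10⁻³ × 9.82×10⁶ = 1.11×10⁻¹⁴ A²
I_n = √(1.11×10⁻¹⁴) = 1.06×10⁻⁷ A = 106 nA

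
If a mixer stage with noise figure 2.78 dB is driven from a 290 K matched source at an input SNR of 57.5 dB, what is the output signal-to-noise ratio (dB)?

54.72 dB

By definition F = SNR_in/SNR_out, so in dB: SNR_out = SNR_in − NF
SNR_out = 57.5 − 2.78 = 54.72 dB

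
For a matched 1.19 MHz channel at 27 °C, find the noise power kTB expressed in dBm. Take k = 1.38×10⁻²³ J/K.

T = 27 °C + 273.15 = 300.15 K
P_n = kTB = 1.38×10⁻²³ × 300.15 × 1.19×10⁶ = 4.93×10⁻¹⁵ W
In dBm: 10 log₁₀(4.93×10⁻¹⁵ / 10⁻³) = −113.1 dBm

−113.1 dBm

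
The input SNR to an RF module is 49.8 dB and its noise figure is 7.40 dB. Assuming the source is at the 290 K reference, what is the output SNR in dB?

42.40 dB

By definition F = SNR_in/SNR_out, so in dB: SNR_out = SNR_in − NF
SNR_out = 49.8 − 7.40 = 42.40 dB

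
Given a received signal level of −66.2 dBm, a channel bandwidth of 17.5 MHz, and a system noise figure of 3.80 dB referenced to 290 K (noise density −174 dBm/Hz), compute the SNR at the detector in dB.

31.6 dB

Noise floor: N = −174 + 10 log₁₀(B) + NF
10 log₁₀(1.75×10⁷) = 72.43 dB
N = −174 + 72.43 + 3.80 = −97.77 dBm
SNR = P_sig − N = −66.2 − (−97.77) = 31.57 dB → 31.6 dB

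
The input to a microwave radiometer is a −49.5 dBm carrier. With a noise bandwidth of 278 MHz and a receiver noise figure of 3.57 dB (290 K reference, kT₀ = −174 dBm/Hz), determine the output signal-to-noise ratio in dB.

36.5 dB

Noise floor: N = −174 + 10 log₁₀(B) + NF
10 log₁₀(2.78×10⁸) = 84.44 dB
N = −174 + 84.44 + 3.57 = −85.99 dBm
SNR = P_sig − N = −49.5 − (−85.99) = 36.49 dB → 36.5 dB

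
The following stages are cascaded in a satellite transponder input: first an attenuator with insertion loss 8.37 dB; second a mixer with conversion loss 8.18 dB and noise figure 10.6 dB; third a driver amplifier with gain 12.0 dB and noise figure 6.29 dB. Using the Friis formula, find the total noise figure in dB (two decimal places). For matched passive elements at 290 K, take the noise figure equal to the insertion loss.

23.54 dB

Convert to linear (a loss of L dB is a gain of −L dB): F_i = 10^(NF_i/10), G_i = 10^(G_i,dB/10)
  Stage 1: F_1 = 10^(8.37/10) = 6.871, G_1 = 10^(−8.37/10) = 0.1455
  Stage 2: F_2 = 10^(10.6/10) = 11.48, G_2 = 10^(−8.18/10) = 0.1521
  Stage 3: F_3 = 10^(6.29/10) = 4.256, G_3 = 10^(12.0/10) = 15.85
Friis cascade:
  F = 6.871 + (11.48 − 1)/0.1455 + (4.256 − 1)/0.02213 = 226.0
NF = 10 log₁₀(226.0) = 23.54 dB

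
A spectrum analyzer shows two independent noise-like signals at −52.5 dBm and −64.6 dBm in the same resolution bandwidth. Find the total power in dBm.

Convert to linear, add, convert back:
P₁ = 5.62×10⁻⁹ W, P₂ = 3.47×10⁻¹⁰ W
P_tot = 5.97×10⁻⁹ W → 10 log₁₀(P_tot / 10⁻³) = −52.2 dBm

−52.2 dBm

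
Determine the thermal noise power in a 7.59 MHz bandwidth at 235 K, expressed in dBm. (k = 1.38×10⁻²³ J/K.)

P_n = kTB = 1.38×10⁻²³ × 235 × 7.59×10⁶ = 2.46×10⁻¹⁴ W
In dBm: 10 log₁₀(2.46×10⁻¹⁴ / 10⁻³) = −106.1 dBm

−106.1 dBm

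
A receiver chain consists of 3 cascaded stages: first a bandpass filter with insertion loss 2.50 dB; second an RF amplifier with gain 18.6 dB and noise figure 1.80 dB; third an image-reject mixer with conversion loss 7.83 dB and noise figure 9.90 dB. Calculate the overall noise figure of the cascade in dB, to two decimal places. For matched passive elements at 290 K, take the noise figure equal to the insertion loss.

Convert to linear (a loss of L dB is a gain of −L dB): F_i = 10^(NF_i/10), G_i = 10^(G_i,dB/10)
  Stage 1: F_1 = 10^(2.50/10) = 1.778, G_1 = 10^(−2.50/10) = 0.5623
  Stage 2: F_2 = 10^(1.80/10) = 1.514, G_2 = 10^(18.6/10) = 72.44
  Stage 3: F_3 = 10^(9.90/10) = 9.772, G_3 = 10^(−7.83/10) = 0.1648
Friis cascade:
  F = 1.778 + (1.514 − 1)/0.5623 + (9.772 − 1)/40.74 = 2.907
NF = 10 log₁₀(2.907) = 4.63 dB

4.63 dB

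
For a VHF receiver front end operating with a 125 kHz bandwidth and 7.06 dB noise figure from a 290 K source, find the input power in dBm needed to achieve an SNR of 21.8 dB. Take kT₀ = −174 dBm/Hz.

−94.2 dBm

Sensitivity = −174 + 10 log₁₀(B) + NF + SNR_min
= −174 + 50.97 + 7.06 + 21.8
= −94.17 dBm → −94.2 dBm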